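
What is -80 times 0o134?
Convert 0o134 (octal) → 1×64 + 3×8 + 4 = 92 (decimal)
Compute -80 × 92 = -7360
-7360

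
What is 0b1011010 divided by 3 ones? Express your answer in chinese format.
Convert 0b1011010 (binary) → 64 + 16 + 8 + 2 = 90 (decimal)
Convert 3 ones (place-value notation) → 3 (decimal)
Compute 90 ÷ 3 = 30
Convert 30 (decimal) → 30 = 3×10 → 三十 (Chinese numeral)
三十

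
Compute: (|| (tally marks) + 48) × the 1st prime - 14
Convert || (tally marks) → 2 (decimal)
Convert the 1st prime (prime index) → 2 (decimal)
Expression in decimal: (2 + 48) × 2 - 14
Parentheses first: 2 + 48 = 50
Multiply: 50 × 2 = 100
Subtract: 100 - 14 = 86
86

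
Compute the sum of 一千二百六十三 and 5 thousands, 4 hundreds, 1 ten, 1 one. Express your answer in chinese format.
Convert 一千二百六十三 (Chinese numeral) → 1×1000 + 2×100 + 6×10 + 3 = 1263 (decimal)
Convert 5 thousands, 4 hundreds, 1 ten, 1 one (place-value notation) → 5×1000 + 4×100 + 1×10 + 1 = 5411 (decimal)
Compute 1263 + 5411 = 6674
Convert 6674 (decimal) → 6674 = 6×1000 + 6×100 + 7×10 + 4 → 六千六百七十四 (Chinese numeral)
六千六百七十四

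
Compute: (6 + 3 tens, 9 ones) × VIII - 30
Convert 3 tens, 9 ones (place-value notation) → 3×10 + 9 = 39 (decimal)
Convert VIII (Roman numeral) → 5 + 1 + 1 + 1 = 8 (decimal)
Expression in decimal: (6 + 39) × 8 - 30
Parentheses first: 6 + 39 = 45
Multiply: 45 × 8 = 360
Subtract: 360 - 30 = 330
330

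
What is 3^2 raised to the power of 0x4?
Convert 3^2 (power) → 9 (decimal)
Convert 0x4 (hexadecimal) → 4 (decimal)
Compute 9 ^ 4 = 6561
6561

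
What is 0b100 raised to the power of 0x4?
Convert 0b100 (binary) → 4 (decimal)
Convert 0x4 (hexadecimal) → 4 (decimal)
Compute 4 ^ 4 = 256
256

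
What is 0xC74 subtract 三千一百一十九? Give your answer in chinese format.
Convert 0xC74 (hexadecimal) → 12×256 + 7×16 + 4 = 3188 (decimal)
Convert 三千一百一十九 (Chinese numeral) → 3×1000 + 1×100 + 1×10 + 9 = 3119 (decimal)
Compute 3188 - 3119 = 69
Convert 69 (decimal) → 69 = 6×10 + 9 → 六十九 (Chinese numeral)
六十九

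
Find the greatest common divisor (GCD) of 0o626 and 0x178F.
Convert 0o626 (octal) → 6×64 + 2×8 + 6 = 406 (decimal)
Convert 0x178F (hexadecimal) → 1×4096 + 7×256 + 8×16 + 15 = 6031 (decimal)
Compute gcd(406, 6031) = 1
1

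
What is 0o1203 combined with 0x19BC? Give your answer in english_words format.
Convert 0o1203 (octal) → 1×512 + 2×64 + 3 = 643 (decimal)
Convert 0x19BC (hexadecimal) → 1×4096 + 9×256 + 11×16 + 12 = 6588 (decimal)
Compute 643 + 6588 = 7231
Convert 7231 (decimal) → 7231 = 7×1000 + 2×100 + 31 → seven thousand two hundred thirty-one (English words)
seven thousand two hundred thirty-one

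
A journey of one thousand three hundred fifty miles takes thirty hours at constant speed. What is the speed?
Convert one thousand three hundred fifty (English words) → 1×1000 + 3×100 + 50 = 1350 (decimal)
Convert thirty (English words) → 30 (decimal)
Compute 1350 ÷ 30 = 45
45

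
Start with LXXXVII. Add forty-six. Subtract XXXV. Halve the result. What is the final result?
Convert LXXXVII (Roman numeral) → 50 + 10 + 10 + 10 + 5 + 1 + 1 = 87 (decimal)
Start: 87
Convert forty-six (English words) → 46 (decimal)
87 + 46 = 133
Convert XXXV (Roman numeral) → 10 + 10 + 10 + 5 = 35 (decimal)
133 - 35 = 98
98 ÷ 2 = 49
49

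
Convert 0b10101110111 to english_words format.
Convert 0b10101110111 (binary) → 1024 + 256 + 64 + 32 + 16 + 4 + 2 + 1 = 1399 (decimal)
Convert 1399 (decimal) → 1399 = 1×1000 + 3×100 + 99 → one thousand three hundred ninety-nine (English words)
one thousand three hundred ninety-nine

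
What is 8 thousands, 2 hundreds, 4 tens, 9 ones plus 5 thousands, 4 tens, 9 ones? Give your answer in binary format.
Convert 8 thousands, 2 hundreds, 4 tens, 9 ones (place-value notation) → 8×1000 + 2×100 + 4×10 + 9 = 8249 (decimal)
Convert 5 thousands, 4 tens, 9 ones (place-value notation) → 5×1000 + 4×10 + 9 = 5049 (decimal)
Compute 8249 + 5049 = 13298
Convert 13298 (decimal) → 13298 = 8192 + 4096 + 512 + 256 + 128 + 64 + 32 + 16 + 2 → 0b11001111110010 (binary)
0b11001111110010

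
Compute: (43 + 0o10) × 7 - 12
Convert 0o10 (octal) → 1×8 = 8 (decimal)
Expression in decimal: (43 + 8) × 7 - 12
Parentheses first: 43 + 8 = 51
Multiply: 51 × 7 = 357
Subtract: 357 - 12 = 345
345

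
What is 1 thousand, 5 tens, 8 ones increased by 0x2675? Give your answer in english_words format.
Convert 1 thousand, 5 tens, 8 ones (place-value notation) → 1×1000 + 5×10 + 8 = 1058 (decimal)
Convert 0x2675 (hexadecimal) → 2×4096 + 6×256 + 7×16 + 5 = 9845 (decimal)
Compute 1058 + 9845 = 10903
Convert 10903 (decimal) → 10903 = 10×1000 + 9×100 + 3 → ten thousand nine hundred three (English words)
ten thousand nine hundred three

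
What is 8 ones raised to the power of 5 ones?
Convert 8 ones (place-value notation) → 8 (decimal)
Convert 5 ones (place-value notation) → 5 (decimal)
Compute 8 ^ 5 = 32768
32768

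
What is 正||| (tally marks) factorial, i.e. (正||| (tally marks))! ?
Convert 正||| (tally marks) → 5 + 3 = 8 (decimal)
Compute 8! = 40320
40320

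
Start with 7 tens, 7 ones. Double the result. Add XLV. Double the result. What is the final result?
Convert 7 tens, 7 ones (place-value notation) → 7×10 + 7 = 77 (decimal)
Start: 77
77 × 2 = 154
Convert XLV (Roman numeral) → 40 + 5 = 45 (decimal)
154 + 45 = 199
199 × 2 = 398
398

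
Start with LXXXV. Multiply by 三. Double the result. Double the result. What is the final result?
Convert LXXXV (Roman numeral) → 50 + 10 + 10 + 10 + 5 = 85 (decimal)
Start: 85
Convert 三 (Chinese numeral) → 3 (decimal)
85 × 3 = 255
255 × 2 = 510
510 × 2 = 1020
1020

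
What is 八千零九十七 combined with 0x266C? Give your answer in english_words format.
Convert 八千零九十七 (Chinese numeral) → 8×1000 + 9×10 + 7 = 8097 (decimal)
Convert 0x266C (hexadecimal) → 2×4096 + 6×256 + 6×16 + 12 = 9836 (decimal)
Compute 8097 + 9836 = 17933
Convert 17933 (decimal) → 17933 = 17×1000 + 9×100 + 33 → seventeen thousand nine hundred thirty-three (English words)
seventeen thousand nine hundred thirty-three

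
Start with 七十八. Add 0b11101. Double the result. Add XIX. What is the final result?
Convert 七十八 (Chinese numeral) → 7×10 + 8 = 78 (decimal)
Start: 78
Convert 0b11101 (binary) → 16 + 8 + 4 + 1 = 29 (decimal)
78 + 29 = 107
107 × 2 = 214
Convert XIX (Roman numeral) → 10 + 9 = 19 (decimal)
214 + 19 = 233
233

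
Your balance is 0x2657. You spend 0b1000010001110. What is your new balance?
Convert 0x2657 (hexadecimal) → 2×4096 + 6×256 + 5×16 + 7 = 9815 (decimal)
Convert 0b1000010001110 (binary) → 4096 + 128 + 8 + 4 + 2 = 4238 (decimal)
Compute 9815 - 4238 = 5577
5577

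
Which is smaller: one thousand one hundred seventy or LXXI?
Convert one thousand one hundred seventy (English words) → 1×1000 + 1×100 + 70 = 1170 (decimal)
Convert LXXI (Roman numeral) → 50 + 10 + 10 + 1 = 71 (decimal)
Compare 1170 vs 71: smaller = 71
71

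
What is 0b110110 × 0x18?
Convert 0b110110 (binary) → 32 + 16 + 4 + 2 = 54 (decimal)
Convert 0x18 (hexadecimal) → 1×16 + 8 = 24 (decimal)
Compute 54 × 24 = 1296
1296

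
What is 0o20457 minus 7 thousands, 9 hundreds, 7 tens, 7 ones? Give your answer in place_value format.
Convert 0o20457 (octal) → 2×4096 + 4×64 + 5×8 + 7 = 8495 (decimal)
Convert 7 thousands, 9 hundreds, 7 tens, 7 ones (place-value notation) → 7×1000 + 9×100 + 7×10 + 7 = 7977 (decimal)
Compute 8495 - 7977 = 518
Convert 518 (decimal) → 518 = 5×100 + 1×10 + 8 → 5 hundreds, 1 ten, 8 ones (place-value notation)
5 hundreds, 1 ten, 8 ones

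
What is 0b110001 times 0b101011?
Convert 0b110001 (binary) → 32 + 16 + 1 = 49 (decimal)
Convert 0b101011 (binary) → 32 + 8 + 2 + 1 = 43 (decimal)
Compute 49 × 43 = 2107
2107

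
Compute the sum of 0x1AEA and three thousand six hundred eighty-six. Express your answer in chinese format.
Convert 0x1AEA (hexadecimal) → 1×4096 + 10×256 + 14×16 + 10 = 6890 (decimal)
Convert three thousand six hundred eighty-six (English words) → 3×1000 + 6×100 + 86 = 3686 (decimal)
Compute 6890 + 3686 = 10576
Convert 10576 (decimal) → 10576 = 1×10000 + 5×100 + 7×10 + 6 → 一万零五百七十六 (Chinese numeral)
一万零五百七十六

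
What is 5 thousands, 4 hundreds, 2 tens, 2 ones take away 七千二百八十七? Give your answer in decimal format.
Convert 5 thousands, 4 hundreds, 2 tens, 2 ones (place-value notation) → 5×1000 + 4×100 + 2×10 + 2 = 5422 (decimal)
Convert 七千二百八十七 (Chinese numeral) → 7×1000 + 2×100 + 8×10 + 7 = 7287 (decimal)
Compute 5422 - 7287 = -1865
-1865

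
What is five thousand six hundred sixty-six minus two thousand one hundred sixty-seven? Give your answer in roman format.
Convert five thousand six hundred sixty-six (English words) → 5×1000 + 6×100 + 66 = 5666 (decimal)
Convert two thousand one hundred sixty-seven (English words) → 2×1000 + 1×100 + 67 = 2167 (decimal)
Compute 5666 - 2167 = 3499
Convert 3499 (decimal) → 3499 = 1000 + 1000 + 1000 + 400 + 90 + 9 → MMMCDXCIX (Roman numeral)
MMMCDXCIX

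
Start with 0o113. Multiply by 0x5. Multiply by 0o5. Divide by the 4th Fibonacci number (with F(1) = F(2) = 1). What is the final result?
Convert 0o113 (octal) → 1×64 + 1×8 + 3 = 75 (decimal)
Start: 75
Convert 0x5 (hexadecimal) → 5 (decimal)
75 × 5 = 375
Convert 0o5 (octal) → 5 (decimal)
375 × 5 = 1875
Convert the 4th Fibonacci number (with F(1) = F(2) = 1) (Fibonacci index) → 1, 1, 2, 3 → 3 (decimal)
1875 ÷ 3 = 625
625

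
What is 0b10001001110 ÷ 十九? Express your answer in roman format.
Convert 0b10001001110 (binary) → 1024 + 64 + 8 + 4 + 2 = 1102 (decimal)
Convert 十九 (Chinese numeral) → 1×10 + 9 = 19 (decimal)
Compute 1102 ÷ 19 = 58
Convert 58 (decimal) → 58 = 50 + 5 + 1 + 1 + 1 → LVIII (Roman numeral)
LVIII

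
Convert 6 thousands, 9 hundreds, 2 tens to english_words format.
Convert 6 thousands, 9 hundreds, 2 tens (place-value notation) → 6×1000 + 9×100 + 2×10 = 6920 (decimal)
Convert 6920 (decimal) → 6920 = 6×1000 + 9×100 + 20 → six thousand nine hundred twenty (English words)
six thousand nine hundred twenty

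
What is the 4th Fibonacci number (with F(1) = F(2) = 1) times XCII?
Convert the 4th Fibonacci number (with F(1) = F(2) = 1) (Fibonacci index) → 1, 1, 2, 3 → 3 (decimal)
Convert XCII (Roman numeral) → 90 + 1 + 1 = 92 (decimal)
Compute 3 × 92 = 276
276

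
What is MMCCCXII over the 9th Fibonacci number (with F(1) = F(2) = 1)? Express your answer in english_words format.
Convert MMCCCXII (Roman numeral) → 1000 + 1000 + 100 + 100 + 100 + 10 + 1 + 1 = 2312 (decimal)
Convert the 9th Fibonacci number (with F(1) = F(2) = 1) (Fibonacci index) → 1, 1, 2, 3, 5, 8, 13, 21, 34 → 34 (decimal)
Compute 2312 ÷ 34 = 68
Convert 68 (decimal) → sixty-eight (English words)
sixty-eight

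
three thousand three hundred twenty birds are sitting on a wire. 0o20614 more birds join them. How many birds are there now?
Convert three thousand three hundred twenty (English words) → 3×1000 + 3×100 + 20 = 3320 (decimal)
Convert 0o20614 (octal) → 2×4096 + 6×64 + 1×8 + 4 = 8588 (decimal)
Compute 3320 + 8588 = 11908
11908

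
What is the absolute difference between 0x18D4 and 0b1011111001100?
Convert 0x18D4 (hexadecimal) → 1×4096 + 8×256 + 13×16 + 4 = 6356 (decimal)
Convert 0b1011111001100 (binary) → 4096 + 1024 + 512 + 256 + 128 + 64 + 8 + 4 = 6092 (decimal)
Compute |6356 - 6092| = 264
264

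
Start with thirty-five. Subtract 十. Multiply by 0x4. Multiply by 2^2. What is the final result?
Convert thirty-five (English words) → 35 (decimal)
Start: 35
Convert 十 (Chinese numeral) → 1×10 = 10 (decimal)
35 - 10 = 25
Convert 0x4 (hexadecimal) → 4 (decimal)
25 × 4 = 100
Convert 2^2 (power) → 4 (decimal)
100 × 4 = 400
400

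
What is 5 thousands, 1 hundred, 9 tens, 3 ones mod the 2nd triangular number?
Convert 5 thousands, 1 hundred, 9 tens, 3 ones (place-value notation) → 5×1000 + 1×100 + 9×10 + 3 = 5193 (decimal)
Convert the 2nd triangular number (triangular index) → 2×3/2 = 3 (decimal)
Compute 5193 mod 3 = 0
0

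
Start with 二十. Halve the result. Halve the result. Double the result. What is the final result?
Convert 二十 (Chinese numeral) → 2×10 = 20 (decimal)
Start: 20
20 ÷ 2 = 10
10 ÷ 2 = 5
5 × 2 = 10
10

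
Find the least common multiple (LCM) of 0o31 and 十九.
Convert 0o31 (octal) → 3×8 + 1 = 25 (decimal)
Convert 十九 (Chinese numeral) → 1×10 + 9 = 19 (decimal)
Compute lcm(25, 19) = 475
475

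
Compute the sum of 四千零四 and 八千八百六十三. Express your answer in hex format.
Convert 四千零四 (Chinese numeral) → 4×1000 + 4 = 4004 (decimal)
Convert 八千八百六十三 (Chinese numeral) → 8×1000 + 8×100 + 6×10 + 3 = 8863 (decimal)
Compute 4004 + 8863 = 12867
Convert 12867 (decimal) → 12867 = 3×4096 + 2×256 + 4×16 + 3 → 0x3243 (hexadecimal)
0x3243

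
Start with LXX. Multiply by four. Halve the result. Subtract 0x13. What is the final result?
Convert LXX (Roman numeral) → 50 + 10 + 10 = 70 (decimal)
Start: 70
Convert four (English words) → 4 (decimal)
70 × 4 = 280
280 ÷ 2 = 140
Convert 0x13 (hexadecimal) → 1×16 + 3 = 19 (decimal)
140 - 19 = 121
121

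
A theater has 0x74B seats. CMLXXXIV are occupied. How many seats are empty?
Convert 0x74B (hexadecimal) → 7×256 + 4×16 + 11 = 1867 (decimal)
Convert CMLXXXIV (Roman numeral) → 900 + 50 + 10 + 10 + 10 + 4 = 984 (decimal)
Compute 1867 - 984 = 883
883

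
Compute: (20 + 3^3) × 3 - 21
Convert 3^3 (power) → 27 (decimal)
Expression in decimal: (20 + 27) × 3 - 21
Parentheses first: 20 + 27 = 47
Multiply: 47 × 3 = 141
Subtract: 141 - 21 = 120
120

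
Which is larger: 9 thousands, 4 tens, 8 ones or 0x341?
Convert 9 thousands, 4 tens, 8 ones (place-value notation) → 9×1000 + 4×10 + 8 = 9048 (decimal)
Convert 0x341 (hexadecimal) → 3×256 + 4×16 + 1 = 833 (decimal)
Compare 9048 vs 833: larger = 9048
9048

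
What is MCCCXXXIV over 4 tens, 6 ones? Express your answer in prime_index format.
Convert MCCCXXXIV (Roman numeral) → 1000 + 100 + 100 + 100 + 10 + 10 + 10 + 4 = 1334 (decimal)
Convert 4 tens, 6 ones (place-value notation) → 4×10 + 6 = 46 (decimal)
Compute 1334 ÷ 46 = 29
Convert 29 (decimal) → the 10th prime (prime index)
the 10th prime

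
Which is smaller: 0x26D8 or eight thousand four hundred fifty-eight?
Convert 0x26D8 (hexadecimal) → 2×4096 + 6×256 + 13×16 + 8 = 9944 (decimal)
Convert eight thousand four hundred fifty-eight (English words) → 8×1000 + 4×100 + 58 = 8458 (decimal)
Compare 9944 vs 8458: smaller = 8458
8458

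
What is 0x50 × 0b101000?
Convert 0x50 (hexadecimal) → 5×16 = 80 (decimal)
Convert 0b101000 (binary) → 32 + 8 = 40 (decimal)
Compute 80 × 40 = 3200
3200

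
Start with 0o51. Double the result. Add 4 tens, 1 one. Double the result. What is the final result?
Convert 0o51 (octal) → 5×8 + 1 = 41 (decimal)
Start: 41
41 × 2 = 82
Convert 4 tens, 1 one (place-value notation) → 4×10 + 1 = 41 (decimal)
82 + 41 = 123
123 × 2 = 246
246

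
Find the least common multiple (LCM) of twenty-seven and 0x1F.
Convert twenty-seven (English words) → 27 (decimal)
Convert 0x1F (hexadecimal) → 1×16 + 15 = 31 (decimal)
Compute lcm(27, 31) = 837
837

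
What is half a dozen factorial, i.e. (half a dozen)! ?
Convert half a dozen (colloquial) → 6 (decimal)
Compute 6! = 720
720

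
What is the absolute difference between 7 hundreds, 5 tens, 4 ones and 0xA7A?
Convert 7 hundreds, 5 tens, 4 ones (place-value notation) → 7×100 + 5×10 + 4 = 754 (decimal)
Convert 0xA7A (hexadecimal) → 10×256 + 7×16 + 10 = 2682 (decimal)
Compute |754 - 2682| = 1928
1928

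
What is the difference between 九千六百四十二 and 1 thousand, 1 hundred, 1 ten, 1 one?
Convert 九千六百四十二 (Chinese numeral) → 9×1000 + 6×100 + 4×10 + 2 = 9642 (decimal)
Convert 1 thousand, 1 hundred, 1 ten, 1 one (place-value notation) → 1×1000 + 1×100 + 1×10 + 1 = 1111 (decimal)
Difference: |9642 - 1111| = 8531
8531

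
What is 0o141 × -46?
Convert 0o141 (octal) → 1×64 + 4×8 + 1 = 97 (decimal)
Compute 97 × -46 = -4462
-4462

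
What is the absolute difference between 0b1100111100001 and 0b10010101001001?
Convert 0b1100111100001 (binary) → 4096 + 2048 + 256 + 128 + 64 + 32 + 1 = 6625 (decimal)
Convert 0b10010101001001 (binary) → 8192 + 1024 + 256 + 64 + 8 + 1 = 9545 (decimal)
Compute |6625 - 9545| = 2920
2920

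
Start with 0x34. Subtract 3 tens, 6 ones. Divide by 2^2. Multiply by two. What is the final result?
Convert 0x34 (hexadecimal) → 3×16 + 4 = 52 (decimal)
Start: 52
Convert 3 tens, 6 ones (place-value notation) → 3×10 + 6 = 36 (decimal)
52 - 36 = 16
Convert 2^2 (power) → 4 (decimal)
16 ÷ 4 = 4
Convert two (English words) → 2 (decimal)
4 × 2 = 8
8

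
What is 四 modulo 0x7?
Convert 四 (Chinese numeral) → 4 (decimal)
Convert 0x7 (hexadecimal) → 7 (decimal)
Compute 4 mod 7 = 4
4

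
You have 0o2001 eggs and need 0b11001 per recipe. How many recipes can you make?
Convert 0o2001 (octal) → 2×512 + 1 = 1025 (decimal)
Convert 0b11001 (binary) → 16 + 8 + 1 = 25 (decimal)
Compute 1025 ÷ 25 = 41
41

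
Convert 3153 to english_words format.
Convert 3153 (decimal) → 3153 = 3×1000 + 1×100 + 53 → three thousand one hundred fifty-three (English words)
three thousand one hundred fifty-three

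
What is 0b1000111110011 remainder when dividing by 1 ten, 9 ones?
Convert 0b1000111110011 (binary) → 4096 + 256 + 128 + 64 + 32 + 16 + 2 + 1 = 4595 (decimal)
Convert 1 ten, 9 ones (place-value notation) → 1×10 + 9 = 19 (decimal)
Compute 4595 mod 19 = 16
16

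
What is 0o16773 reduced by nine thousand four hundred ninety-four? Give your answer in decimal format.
Convert 0o16773 (octal) → 1×4096 + 6×512 + 7×64 + 7×8 + 3 = 7675 (decimal)
Convert nine thousand four hundred ninety-four (English words) → 9×1000 + 4×100 + 94 = 9494 (decimal)
Compute 7675 - 9494 = -1819
-1819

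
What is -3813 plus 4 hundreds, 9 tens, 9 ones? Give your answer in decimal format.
Convert 4 hundreds, 9 tens, 9 ones (place-value notation) → 4×100 + 9×10 + 9 = 499 (decimal)
Compute -3813 + 499 = -3314
-3314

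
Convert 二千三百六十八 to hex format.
Convert 二千三百六十八 (Chinese numeral) → 2×1000 + 3×100 + 6×10 + 8 = 2368 (decimal)
Convert 2368 (decimal) → 2368 = 9×256 + 4×16 → 0x940 (hexadecimal)
0x940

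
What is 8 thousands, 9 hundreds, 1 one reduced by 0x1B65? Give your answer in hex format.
Convert 8 thousands, 9 hundreds, 1 one (place-value notation) → 8×1000 + 9×100 + 1 = 8901 (decimal)
Convert 0x1B65 (hexadecimal) → 1×4096 + 11×256 + 6×16 + 5 = 7013 (decimal)
Compute 8901 - 7013 = 1888
Convert 1888 (decimal) → 1888 = 7×256 + 6×16 → 0x760 (hexadecimal)
0x760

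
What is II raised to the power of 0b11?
Convert II (Roman numeral) → 1 + 1 = 2 (decimal)
Convert 0b11 (binary) → 2 + 1 = 3 (decimal)
Compute 2 ^ 3 = 8
8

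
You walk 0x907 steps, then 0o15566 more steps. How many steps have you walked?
Convert 0x907 (hexadecimal) → 9×256 + 7 = 2311 (decimal)
Convert 0o15566 (octal) → 1×4096 + 5×512 + 5×64 + 6×8 + 6 = 7030 (decimal)
Compute 2311 + 7030 = 9341
9341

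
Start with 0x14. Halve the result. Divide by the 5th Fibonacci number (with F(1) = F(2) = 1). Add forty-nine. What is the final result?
Convert 0x14 (hexadecimal) → 1×16 + 4 = 20 (decimal)
Start: 20
20 ÷ 2 = 10
Convert the 5th Fibonacci number (with F(1) = F(2) = 1) (Fibonacci index) → 1, 1, 2, 3, 5 → 5 (decimal)
10 ÷ 5 = 2
Convert forty-nine (English words) → 49 (decimal)
2 + 49 = 51
51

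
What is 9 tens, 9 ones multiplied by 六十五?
Convert 9 tens, 9 ones (place-value notation) → 9×10 + 9 = 99 (decimal)
Convert 六十五 (Chinese numeral) → 6×10 + 5 = 65 (decimal)
Compute 99 × 65 = 6435
6435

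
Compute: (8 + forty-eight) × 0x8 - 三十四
Convert forty-eight (English words) → 48 (decimal)
Convert 0x8 (hexadecimal) → 8 (decimal)
Convert 三十四 (Chinese numeral) → 3×10 + 4 = 34 (decimal)
Expression in decimal: (8 + 48) × 8 - 34
Parentheses first: 8 + 48 = 56
Multiply: 56 × 8 = 448
Subtract: 448 - 34 = 414
414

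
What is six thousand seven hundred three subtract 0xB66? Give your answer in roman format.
Convert six thousand seven hundred three (English words) → 6×1000 + 7×100 + 3 = 6703 (decimal)
Convert 0xB66 (hexadecimal) → 11×256 + 6×16 + 6 = 2918 (decimal)
Compute 6703 - 2918 = 3785
Convert 3785 (decimal) → 3785 = 1000 + 1000 + 1000 + 500 + 100 + 100 + 50 + 10 + 10 + 10 + 5 → MMMDCCLXXXV (Roman numeral)
MMMDCCLXXXV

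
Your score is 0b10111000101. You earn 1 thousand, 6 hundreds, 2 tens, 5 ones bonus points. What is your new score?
Convert 0b10111000101 (binary) → 1024 + 256 + 128 + 64 + 4 + 1 = 1477 (decimal)
Convert 1 thousand, 6 hundreds, 2 tens, 5 ones (place-value notation) → 1×1000 + 6×100 + 2×10 + 5 = 1625 (decimal)
Compute 1477 + 1625 = 3102
3102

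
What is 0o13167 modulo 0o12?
Convert 0o13167 (octal) → 1×4096 + 3×512 + 1×64 + 6×8 + 7 = 5751 (decimal)
Convert 0o12 (octal) → 1×8 + 2 = 10 (decimal)
Compute 5751 mod 10 = 1
1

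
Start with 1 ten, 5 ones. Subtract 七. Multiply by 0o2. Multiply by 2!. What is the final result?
Convert 1 ten, 5 ones (place-value notation) → 1×10 + 5 = 15 (decimal)
Start: 15
Convert 七 (Chinese numeral) → 7 (decimal)
15 - 7 = 8
Convert 0o2 (octal) → 2 (decimal)
8 × 2 = 16
Convert 2! (factorial) → 2 (decimal)
16 × 2 = 32
32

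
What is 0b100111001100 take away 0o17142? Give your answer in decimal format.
Convert 0b100111001100 (binary) → 2048 + 256 + 128 + 64 + 8 + 4 = 2508 (decimal)
Convert 0o17142 (octal) → 1×4096 + 7×512 + 1×64 + 4×8 + 2 = 7778 (decimal)
Compute 2508 - 7778 = -5270
-5270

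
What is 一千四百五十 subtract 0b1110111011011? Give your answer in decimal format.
Convert 一千四百五十 (Chinese numeral) → 1×1000 + 4×100 + 5×10 = 1450 (decimal)
Convert 0b1110111011011 (binary) → 4096 + 2048 + 1024 + 256 + 128 + 64 + 16 + 8 + 2 + 1 = 7643 (decimal)
Compute 1450 - 7643 = -6193
-6193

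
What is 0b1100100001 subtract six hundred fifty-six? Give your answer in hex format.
Convert 0b1100100001 (binary) → 512 + 256 + 32 + 1 = 801 (decimal)
Convert six hundred fifty-six (English words) → 6×100 + 56 = 656 (decimal)
Compute 801 - 656 = 145
Convert 145 (decimal) → 145 = 9×16 + 1 → 0x91 (hexadecimal)
0x91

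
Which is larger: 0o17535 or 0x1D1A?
Convert 0o17535 (octal) → 1×4096 + 7×512 + 5×64 + 3×8 + 5 = 8029 (decimal)
Convert 0x1D1A (hexadecimal) → 1×4096 + 13×256 + 1×16 + 10 = 7450 (decimal)
Compare 8029 vs 7450: larger = 8029
8029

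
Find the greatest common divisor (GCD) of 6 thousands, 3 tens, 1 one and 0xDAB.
Convert 6 thousands, 3 tens, 1 one (place-value notation) → 6×1000 + 3×10 + 1 = 6031 (decimal)
Convert 0xDAB (hexadecimal) → 13×256 + 10×16 + 11 = 3499 (decimal)
Compute gcd(6031, 3499) = 1
1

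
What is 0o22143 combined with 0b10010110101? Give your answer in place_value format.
Convert 0o22143 (octal) → 2×4096 + 2×512 + 1×64 + 4×8 + 3 = 9315 (decimal)
Convert 0b10010110101 (binary) → 1024 + 128 + 32 + 16 + 4 + 1 = 1205 (decimal)
Compute 9315 + 1205 = 10520
Convert 10520 (decimal) → 10520 = 10×1000 + 5×100 + 2×10 → 10 thousands, 5 hundreds, 2 tens (place-value notation)
10 thousands, 5 hundreds, 2 tens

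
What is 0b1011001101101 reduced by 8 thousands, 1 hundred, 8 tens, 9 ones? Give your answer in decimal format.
Convert 0b1011001101101 (binary) → 4096 + 1024 + 512 + 64 + 32 + 8 + 4 + 1 = 5741 (decimal)
Convert 8 thousands, 1 hundred, 8 tens, 9 ones (place-value notation) → 8×1000 + 1×100 + 8×10 + 9 = 8189 (decimal)
Compute 5741 - 8189 = -2448
-2448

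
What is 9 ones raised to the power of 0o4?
Convert 9 ones (place-value notation) → 9 (decimal)
Convert 0o4 (octal) → 4 (decimal)
Compute 9 ^ 4 = 6561
6561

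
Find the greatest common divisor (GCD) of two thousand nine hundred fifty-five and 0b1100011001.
Convert two thousand nine hundred fifty-five (English words) → 2×1000 + 9×100 + 55 = 2955 (decimal)
Convert 0b1100011001 (binary) → 512 + 256 + 16 + 8 + 1 = 793 (decimal)
Compute gcd(2955, 793) = 1
1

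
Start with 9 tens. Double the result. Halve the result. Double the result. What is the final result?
Convert 9 tens (place-value notation) → 9×10 = 90 (decimal)
Start: 90
90 × 2 = 180
180 ÷ 2 = 90
90 × 2 = 180
180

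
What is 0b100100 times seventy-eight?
Convert 0b100100 (binary) → 32 + 4 = 36 (decimal)
Convert seventy-eight (English words) → 78 (decimal)
Compute 36 × 78 = 2808
2808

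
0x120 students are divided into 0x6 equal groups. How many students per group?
Convert 0x120 (hexadecimal) → 1×256 + 2×16 = 288 (decimal)
Convert 0x6 (hexadecimal) → 6 (decimal)
Compute 288 ÷ 6 = 48
48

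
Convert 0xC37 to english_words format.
Convert 0xC37 (hexadecimal) → 12×256 + 3×16 + 7 = 3127 (decimal)
Convert 3127 (decimal) → 3127 = 3×1000 + 1×100 + 27 → three thousand one hundred twenty-seven (English words)
three thousand one hundred twenty-seven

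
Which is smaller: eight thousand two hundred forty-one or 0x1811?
Convert eight thousand two hundred forty-one (English words) → 8×1000 + 2×100 + 41 = 8241 (decimal)
Convert 0x1811 (hexadecimal) → 1×4096 + 8×256 + 1×16 + 1 = 6161 (decimal)
Compare 8241 vs 6161: smaller = 6161
6161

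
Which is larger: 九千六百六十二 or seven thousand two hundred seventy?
Convert 九千六百六十二 (Chinese numeral) → 9×1000 + 6×100 + 6×10 + 2 = 9662 (decimal)
Convert seven thousand two hundred seventy (English words) → 7×1000 + 2×100 + 70 = 7270 (decimal)
Compare 9662 vs 7270: larger = 9662
9662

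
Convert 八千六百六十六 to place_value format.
Convert 八千六百六十六 (Chinese numeral) → 8×1000 + 6×100 + 6×10 + 6 = 8666 (decimal)
Convert 8666 (decimal) → 8666 = 8×1000 + 6×100 + 6×10 + 6 → 8 thousands, 6 hundreds, 6 tens, 6 ones (place-value notation)
8 thousands, 6 hundreds, 6 tens, 6 ones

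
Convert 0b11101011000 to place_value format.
Convert 0b11101011000 (binary) → 1024 + 512 + 256 + 64 + 16 + 8 = 1880 (decimal)
Convert 1880 (decimal) → 1880 = 1×1000 + 8×100 + 8×10 → 1 thousand, 8 hundreds, 8 tens (place-value notation)
1 thousand, 8 hundreds, 8 tens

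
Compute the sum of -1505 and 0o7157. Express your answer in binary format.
Convert 0o7157 (octal) → 7×512 + 1×64 + 5×8 + 7 = 3695 (decimal)
Compute -1505 + 3695 = 2190
Convert 2190 (decimal) → 2190 = 2048 + 128 + 8 + 4 + 2 → 0b100010001110 (binary)
0b100010001110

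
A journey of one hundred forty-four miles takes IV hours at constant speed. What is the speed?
Convert one hundred forty-four (English words) → 1×100 + 44 = 144 (decimal)
Convert IV (Roman numeral) → 4 (decimal)
Compute 144 ÷ 4 = 36
36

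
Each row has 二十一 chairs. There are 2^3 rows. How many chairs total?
Convert 二十一 (Chinese numeral) → 2×10 + 1 = 21 (decimal)
Convert 2^3 (power) → 8 (decimal)
Compute 21 × 8 = 168
168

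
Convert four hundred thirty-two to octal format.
Convert four hundred thirty-two (English words) → 4×100 + 32 = 432 (decimal)
Convert 432 (decimal) → 432 = 6×64 + 6×8 → 0o660 (octal)
0o660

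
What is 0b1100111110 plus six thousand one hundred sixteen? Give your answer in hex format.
Convert 0b1100111110 (binary) → 512 + 256 + 32 + 16 + 8 + 4 + 2 = 830 (decimal)
Convert six thousand one hundred sixteen (English words) → 6×1000 + 1×100 + 16 = 6116 (decimal)
Compute 830 + 6116 = 6946
Convert 6946 (decimal) → 6946 = 1×4096 + 11×256 + 2×16 + 2 → 0x1B22 (hexadecimal)
0x1B22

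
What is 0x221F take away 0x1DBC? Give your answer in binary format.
Convert 0x221F (hexadecimal) → 2×4096 + 2×256 + 1×16 + 15 = 8735 (decimal)
Convert 0x1DBC (hexadecimal) → 1×4096 + 13×256 + 11×16 + 12 = 7612 (decimal)
Compute 8735 - 7612 = 1123
Convert 1123 (decimal) → 1123 = 1024 + 64 + 32 + 2 + 1 → 0b10001100011 (binary)
0b10001100011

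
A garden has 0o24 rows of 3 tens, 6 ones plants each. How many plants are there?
Convert 3 tens, 6 ones (place-value notation) → 3×10 + 6 = 36 (decimal)
Convert 0o24 (octal) → 2×8 + 4 = 20 (decimal)
Compute 36 × 20 = 720
720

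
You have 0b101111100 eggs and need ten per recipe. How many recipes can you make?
Convert 0b101111100 (binary) → 256 + 64 + 32 + 16 + 8 + 4 = 380 (decimal)
Convert ten (English words) → 10 (decimal)
Compute 380 ÷ 10 = 38
38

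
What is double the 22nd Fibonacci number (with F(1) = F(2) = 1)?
The 22nd Fibonacci number (with F(1) = F(2) = 1) = 17711
Compute 17711 × 2 = 35422
35422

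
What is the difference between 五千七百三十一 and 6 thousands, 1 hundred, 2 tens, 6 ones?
Convert 五千七百三十一 (Chinese numeral) → 5×1000 + 7×100 + 3×10 + 1 = 5731 (decimal)
Convert 6 thousands, 1 hundred, 2 tens, 6 ones (place-value notation) → 6×1000 + 1×100 + 2×10 + 6 = 6126 (decimal)
Difference: |5731 - 6126| = 395
395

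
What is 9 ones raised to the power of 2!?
Convert 9 ones (place-value notation) → 9 (decimal)
Convert 2! (factorial) → 2 (decimal)
Compute 9 ^ 2 = 81
81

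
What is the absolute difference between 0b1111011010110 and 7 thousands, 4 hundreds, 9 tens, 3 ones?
Convert 0b1111011010110 (binary) → 4096 + 2048 + 1024 + 512 + 128 + 64 + 16 + 4 + 2 = 7894 (decimal)
Convert 7 thousands, 4 hundreds, 9 tens, 3 ones (place-value notation) → 7×1000 + 4×100 + 9×10 + 3 = 7493 (decimal)
Compute |7894 - 7493| = 401
401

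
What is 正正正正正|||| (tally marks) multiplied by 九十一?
Convert 正正正正正|||| (tally marks) → 5 + 5 + 5 + 5 + 5 + 4 = 29 (decimal)
Convert 九十一 (Chinese numeral) → 9×10 + 1 = 91 (decimal)
Compute 29 × 91 = 2639
2639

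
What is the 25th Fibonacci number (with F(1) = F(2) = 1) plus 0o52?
The 25th Fibonacci number (with F(1) = F(2) = 1) = 75025
Convert 0o52 (octal) → 5×8 + 2 = 42 (decimal)
Compute 75025 + 42 = 75067
75067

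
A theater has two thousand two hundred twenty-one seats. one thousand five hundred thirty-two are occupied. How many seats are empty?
Convert two thousand two hundred twenty-one (English words) → 2×1000 + 2×100 + 21 = 2221 (decimal)
Convert one thousand five hundred thirty-two (English words) → 1×1000 + 5×100 + 32 = 1532 (decimal)
Compute 2221 - 1532 = 689
689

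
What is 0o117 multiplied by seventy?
Convert 0o117 (octal) → 1×64 + 1×8 + 7 = 79 (decimal)
Convert seventy (English words) → 70 (decimal)
Compute 79 × 70 = 5530
5530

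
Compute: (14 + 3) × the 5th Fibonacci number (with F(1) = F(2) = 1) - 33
Convert the 5th Fibonacci number (with F(1) = F(2) = 1) (Fibonacci index) → 1, 1, 2, 3, 5 → 5 (decimal)
Expression in decimal: (14 + 3) × 5 - 33
Parentheses first: 14 + 3 = 17
Multiply: 17 × 5 = 85
Subtract: 85 - 33 = 52
52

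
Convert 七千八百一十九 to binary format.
Convert 七千八百一十九 (Chinese numeral) → 7×1000 + 8×100 + 1×10 + 9 = 7819 (decimal)
Convert 7819 (decimal) → 7819 = 4096 + 2048 + 1024 + 512 + 128 + 8 + 2 + 1 → 0b1111010001011 (binary)
0b1111010001011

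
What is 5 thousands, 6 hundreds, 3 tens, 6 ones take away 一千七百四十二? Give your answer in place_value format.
Convert 5 thousands, 6 hundreds, 3 tens, 6 ones (place-value notation) → 5×1000 + 6×100 + 3×10 + 6 = 5636 (decimal)
Convert 一千七百四十二 (Chinese numeral) → 1×1000 + 7×100 + 4×10 + 2 = 1742 (decimal)
Compute 5636 - 1742 = 3894
Convert 3894 (decimal) → 3894 = 3×1000 + 8×100 + 9×10 + 4 → 3 thousands, 8 hundreds, 9 tens, 4 ones (place-value notation)
3 thousands, 8 hundreds, 9 tens, 4 ones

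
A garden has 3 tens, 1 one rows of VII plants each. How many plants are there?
Convert VII (Roman numeral) → 5 + 1 + 1 = 7 (decimal)
Convert 3 tens, 1 one (place-value notation) → 3×10 + 1 = 31 (decimal)
Compute 7 × 31 = 217
217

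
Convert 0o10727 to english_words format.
Convert 0o10727 (octal) → 1×4096 + 7×64 + 2×8 + 7 = 4567 (decimal)
Convert 4567 (decimal) → 4567 = 4×1000 + 5×100 + 67 → four thousand five hundred sixty-seven (English words)
four thousand five hundred sixty-seven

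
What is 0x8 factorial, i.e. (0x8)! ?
Convert 0x8 (hexadecimal) → 8 (decimal)
Compute 8! = 40320
40320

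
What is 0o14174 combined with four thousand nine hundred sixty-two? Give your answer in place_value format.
Convert 0o14174 (octal) → 1×4096 + 4×512 + 1×64 + 7×8 + 4 = 6268 (decimal)
Convert four thousand nine hundred sixty-two (English words) → 4×1000 + 9×100 + 62 = 4962 (decimal)
Compute 6268 + 4962 = 11230
Convert 11230 (decimal) → 11230 = 11×1000 + 2×100 + 3×10 → 11 thousands, 2 hundreds, 3 tens (place-value notation)
11 thousands, 2 hundreds, 3 tens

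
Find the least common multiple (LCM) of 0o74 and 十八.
Convert 0o74 (octal) → 7×8 + 4 = 60 (decimal)
Convert 十八 (Chinese numeral) → 1×10 + 8 = 18 (decimal)
Compute lcm(60, 18) = 180
180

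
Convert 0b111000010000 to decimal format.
Convert 0b111000010000 (binary) → 2048 + 1024 + 512 + 16 = 3600 (decimal)
3600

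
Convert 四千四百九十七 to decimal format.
Convert 四千四百九十七 (Chinese numeral) → 4×1000 + 4×100 + 9×10 + 7 = 4497 (decimal)
4497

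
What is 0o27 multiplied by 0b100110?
Convert 0o27 (octal) → 2×8 + 7 = 23 (decimal)
Convert 0b100110 (binary) → 32 + 4 + 2 = 38 (decimal)
Compute 23 × 38 = 874
874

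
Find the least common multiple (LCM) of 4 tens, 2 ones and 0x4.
Convert 4 tens, 2 ones (place-value notation) → 4×10 + 2 = 42 (decimal)
Convert 0x4 (hexadecimal) → 4 (decimal)
Compute lcm(42, 4) = 84
84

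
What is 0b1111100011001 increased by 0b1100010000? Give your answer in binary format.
Convert 0b1111100011001 (binary) → 4096 + 2048 + 1024 + 512 + 256 + 16 + 8 + 1 = 7961 (decimal)
Convert 0b1100010000 (binary) → 512 + 256 + 16 = 784 (decimal)
Compute 7961 + 784 = 8745
Convert 8745 (decimal) → 8745 = 8192 + 512 + 32 + 8 + 1 → 0b10001000101001 (binary)
0b10001000101001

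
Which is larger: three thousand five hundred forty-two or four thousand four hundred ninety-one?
Convert three thousand five hundred forty-two (English words) → 3×1000 + 5×100 + 42 = 3542 (decimal)
Convert four thousand four hundred ninety-one (English words) → 4×1000 + 4×100 + 91 = 4491 (decimal)
Compare 3542 vs 4491: larger = 4491
4491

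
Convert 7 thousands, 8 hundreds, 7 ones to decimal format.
Convert 7 thousands, 8 hundreds, 7 ones (place-value notation) → 7×1000 + 8×100 + 7 = 7807 (decimal)
7807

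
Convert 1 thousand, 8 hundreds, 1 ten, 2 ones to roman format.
Convert 1 thousand, 8 hundreds, 1 ten, 2 ones (place-value notation) → 1×1000 + 8×100 + 1×10 + 2 = 1812 (decimal)
Convert 1812 (decimal) → 1812 = 1000 + 500 + 100 + 100 + 100 + 10 + 1 + 1 → MDCCCXII (Roman numeral)
MDCCCXII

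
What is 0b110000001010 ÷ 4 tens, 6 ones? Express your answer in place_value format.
Convert 0b110000001010 (binary) → 2048 + 1024 + 8 + 2 = 3082 (decimal)
Convert 4 tens, 6 ones (place-value notation) → 4×10 + 6 = 46 (decimal)
Compute 3082 ÷ 46 = 67
Convert 67 (decimal) → 67 = 6×10 + 7 → 6 tens, 7 ones (place-value notation)
6 tens, 7 ones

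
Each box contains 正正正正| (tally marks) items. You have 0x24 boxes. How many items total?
Convert 正正正正| (tally marks) → 5 + 5 + 5 + 5 + 1 = 21 (decimal)
Convert 0x24 (hexadecimal) → 2×16 + 4 = 36 (decimal)
Compute 21 × 36 = 756
756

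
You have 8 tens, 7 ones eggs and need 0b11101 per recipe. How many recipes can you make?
Convert 8 tens, 7 ones (place-value notation) → 8×10 + 7 = 87 (decimal)
Convert 0b11101 (binary) → 16 + 8 + 4 + 1 = 29 (decimal)
Compute 87 ÷ 29 = 3
3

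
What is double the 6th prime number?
The 6th prime number = 13
Compute 13 × 2 = 26
26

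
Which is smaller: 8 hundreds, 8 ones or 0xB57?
Convert 8 hundreds, 8 ones (place-value notation) → 8×100 + 8 = 808 (decimal)
Convert 0xB57 (hexadecimal) → 11×256 + 5×16 + 7 = 2903 (decimal)
Compare 808 vs 2903: smaller = 808
808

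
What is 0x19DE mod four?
Convert 0x19DE (hexadecimal) → 1×4096 + 9×256 + 13×16 + 14 = 6622 (decimal)
Convert four (English words) → 4 (decimal)
Compute 6622 mod 4 = 2
2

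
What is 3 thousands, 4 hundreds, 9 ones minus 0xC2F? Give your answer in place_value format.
Convert 3 thousands, 4 hundreds, 9 ones (place-value notation) → 3×1000 + 4×100 + 9 = 3409 (decimal)
Convert 0xC2F (hexadecimal) → 12×256 + 2×16 + 15 = 3119 (decimal)
Compute 3409 - 3119 = 290
Convert 290 (decimal) → 290 = 2×100 + 9×10 → 2 hundreds, 9 tens (place-value notation)
2 hundreds, 9 tens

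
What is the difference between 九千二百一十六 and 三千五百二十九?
Convert 九千二百一十六 (Chinese numeral) → 9×1000 + 2×100 + 1×10 + 6 = 9216 (decimal)
Convert 三千五百二十九 (Chinese numeral) → 3×1000 + 5×100 + 2×10 + 9 = 3529 (decimal)
Difference: |9216 - 3529| = 5687
5687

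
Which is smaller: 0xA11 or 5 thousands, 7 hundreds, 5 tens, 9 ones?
Convert 0xA11 (hexadecimal) → 10×256 + 1×16 + 1 = 2577 (decimal)
Convert 5 thousands, 7 hundreds, 5 tens, 9 ones (place-value notation) → 5×1000 + 7×100 + 5×10 + 9 = 5759 (decimal)
Compare 2577 vs 5759: smaller = 2577
2577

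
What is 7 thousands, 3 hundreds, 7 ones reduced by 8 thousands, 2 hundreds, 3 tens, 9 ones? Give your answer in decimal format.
Convert 7 thousands, 3 hundreds, 7 ones (place-value notation) → 7×1000 + 3×100 + 7 = 7307 (decimal)
Convert 8 thousands, 2 hundreds, 3 tens, 9 ones (place-value notation) → 8×1000 + 2×100 + 3×10 + 9 = 8239 (decimal)
Compute 7307 - 8239 = -932
-932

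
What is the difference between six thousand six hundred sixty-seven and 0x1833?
Convert six thousand six hundred sixty-seven (English words) → 6×1000 + 6×100 + 67 = 6667 (decimal)
Convert 0x1833 (hexadecimal) → 1×4096 + 8×256 + 3×16 + 3 = 6195 (decimal)
Difference: |6667 - 6195| = 472
472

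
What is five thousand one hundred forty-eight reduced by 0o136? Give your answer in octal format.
Convert five thousand one hundred forty-eight (English words) → 5×1000 + 1×100 + 48 = 5148 (decimal)
Convert 0o136 (octal) → 1×64 + 3×8 + 6 = 94 (decimal)
Compute 5148 - 94 = 5054
Convert 5054 (decimal) → 5054 = 1×4096 + 1×512 + 6×64 + 7×8 + 6 → 0o11676 (octal)
0o11676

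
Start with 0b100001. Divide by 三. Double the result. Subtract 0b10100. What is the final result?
Convert 0b100001 (binary) → 32 + 1 = 33 (decimal)
Start: 33
Convert 三 (Chinese numeral) → 3 (decimal)
33 ÷ 3 = 11
11 × 2 = 22
Convert 0b10100 (binary) → 16 + 4 = 20 (decimal)
22 - 20 = 2
2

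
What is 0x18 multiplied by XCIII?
Convert 0x18 (hexadecimal) → 1×16 + 8 = 24 (decimal)
Convert XCIII (Roman numeral) → 90 + 1 + 1 + 1 = 93 (decimal)
Compute 24 × 93 = 2232
2232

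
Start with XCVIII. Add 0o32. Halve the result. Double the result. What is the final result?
Convert XCVIII (Roman numeral) → 90 + 5 + 1 + 1 + 1 = 98 (decimal)
Start: 98
Convert 0o32 (octal) → 3×8 + 2 = 26 (decimal)
98 + 26 = 124
124 ÷ 2 = 62
62 × 2 = 124
124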